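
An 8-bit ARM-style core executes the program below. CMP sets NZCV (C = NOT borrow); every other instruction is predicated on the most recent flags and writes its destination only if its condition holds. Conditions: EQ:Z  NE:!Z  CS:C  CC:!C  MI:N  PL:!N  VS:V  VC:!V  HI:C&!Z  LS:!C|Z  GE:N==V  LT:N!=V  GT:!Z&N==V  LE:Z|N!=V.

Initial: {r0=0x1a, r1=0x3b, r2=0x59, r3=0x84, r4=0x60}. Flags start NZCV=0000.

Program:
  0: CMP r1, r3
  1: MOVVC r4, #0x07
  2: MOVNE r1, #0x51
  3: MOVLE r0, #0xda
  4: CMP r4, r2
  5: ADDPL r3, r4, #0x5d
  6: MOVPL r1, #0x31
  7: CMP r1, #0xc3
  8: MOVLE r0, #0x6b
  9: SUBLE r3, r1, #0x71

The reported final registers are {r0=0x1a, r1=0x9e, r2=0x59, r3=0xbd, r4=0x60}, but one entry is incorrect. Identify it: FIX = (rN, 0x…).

[0] flags=1001 → (cmp)
[1] flags=1001 VC?F → skip
[2] flags=1001 NE?T → r1=0x51
[3] flags=1001 LE?F → skip
[4] flags=0010 → (cmp)
[5] flags=0010 PL?T → r3=0xbd
[6] flags=0010 PL?T → r1=0x31
[7] flags=0000 → (cmp)
[8] flags=0000 LE?F → skip
[9] flags=0000 LE?F → skip

FIX = (r1, 0x31)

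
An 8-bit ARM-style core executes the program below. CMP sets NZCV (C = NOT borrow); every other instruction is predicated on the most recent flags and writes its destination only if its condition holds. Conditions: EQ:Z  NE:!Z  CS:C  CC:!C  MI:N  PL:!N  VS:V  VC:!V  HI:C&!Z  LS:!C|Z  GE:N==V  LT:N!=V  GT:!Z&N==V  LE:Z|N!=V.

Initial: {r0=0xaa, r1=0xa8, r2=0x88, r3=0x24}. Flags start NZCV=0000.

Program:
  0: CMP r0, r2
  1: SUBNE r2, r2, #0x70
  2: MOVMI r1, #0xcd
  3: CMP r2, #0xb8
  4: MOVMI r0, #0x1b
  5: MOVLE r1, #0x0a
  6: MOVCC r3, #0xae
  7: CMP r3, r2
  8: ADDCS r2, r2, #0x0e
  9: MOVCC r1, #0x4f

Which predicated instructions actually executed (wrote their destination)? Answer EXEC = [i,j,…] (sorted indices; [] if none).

0: ✓ CMP  NZCV=0010
1: ✓ SUBNE  r2←0x18
2: · MOVMI
3: ✓ CMP  NZCV=0000
4: · MOVMI
5: · MOVLE
6: ✓ MOVCC  r3←0xae
7: ✓ CMP  NZCV=1010
8: ✓ ADDCS  r2←0x26
9: · MOVCC

EXEC = [1,6,8]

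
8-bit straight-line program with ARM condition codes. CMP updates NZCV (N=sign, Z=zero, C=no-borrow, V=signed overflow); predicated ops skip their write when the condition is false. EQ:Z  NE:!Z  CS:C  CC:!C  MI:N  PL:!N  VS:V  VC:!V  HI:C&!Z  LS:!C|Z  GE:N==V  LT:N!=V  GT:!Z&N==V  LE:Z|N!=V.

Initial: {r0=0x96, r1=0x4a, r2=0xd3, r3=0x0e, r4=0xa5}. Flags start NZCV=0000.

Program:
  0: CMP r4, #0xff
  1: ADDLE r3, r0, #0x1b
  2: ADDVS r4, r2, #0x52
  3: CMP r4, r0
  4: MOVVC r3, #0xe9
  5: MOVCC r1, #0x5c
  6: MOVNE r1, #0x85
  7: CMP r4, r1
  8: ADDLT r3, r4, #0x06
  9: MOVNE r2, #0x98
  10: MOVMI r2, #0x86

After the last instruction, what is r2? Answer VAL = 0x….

[0] flags=1000 → (cmp)
[1] flags=1000 LE?T → r3=0xb1
[2] flags=1000 VS?F → skip
[3] flags=0010 → (cmp)
[4] flags=0010 VC?T → r3=0xe9
[5] flags=0010 CC?F → skip
[6] flags=0010 NE?T → r1=0x85
[7] flags=0010 → (cmp)
[8] flags=0010 LT?F → skip
[9] flags=0010 NE?T → r2=0x98
[10] flags=0010 MI?F → skip

VAL = 0x98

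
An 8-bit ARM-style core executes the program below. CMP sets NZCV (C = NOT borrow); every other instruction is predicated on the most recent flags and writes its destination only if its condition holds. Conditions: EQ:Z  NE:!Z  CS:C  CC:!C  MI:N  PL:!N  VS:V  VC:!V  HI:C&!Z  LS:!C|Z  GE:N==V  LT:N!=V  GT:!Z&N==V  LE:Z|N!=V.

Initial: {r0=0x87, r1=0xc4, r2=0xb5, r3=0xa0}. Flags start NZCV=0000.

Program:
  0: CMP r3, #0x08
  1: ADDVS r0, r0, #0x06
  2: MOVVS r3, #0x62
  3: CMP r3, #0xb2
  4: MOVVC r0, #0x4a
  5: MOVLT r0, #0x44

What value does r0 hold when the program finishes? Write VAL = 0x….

[0] flags=1010 → (cmp)
[1] flags=1010 VS?F → skip
[2] flags=1010 VS?F → skip
[3] flags=1000 → (cmp)
[4] flags=1000 VC?T → r0=0x4a
[5] flags=1000 LT?T → r0=0x44

VAL = 0x44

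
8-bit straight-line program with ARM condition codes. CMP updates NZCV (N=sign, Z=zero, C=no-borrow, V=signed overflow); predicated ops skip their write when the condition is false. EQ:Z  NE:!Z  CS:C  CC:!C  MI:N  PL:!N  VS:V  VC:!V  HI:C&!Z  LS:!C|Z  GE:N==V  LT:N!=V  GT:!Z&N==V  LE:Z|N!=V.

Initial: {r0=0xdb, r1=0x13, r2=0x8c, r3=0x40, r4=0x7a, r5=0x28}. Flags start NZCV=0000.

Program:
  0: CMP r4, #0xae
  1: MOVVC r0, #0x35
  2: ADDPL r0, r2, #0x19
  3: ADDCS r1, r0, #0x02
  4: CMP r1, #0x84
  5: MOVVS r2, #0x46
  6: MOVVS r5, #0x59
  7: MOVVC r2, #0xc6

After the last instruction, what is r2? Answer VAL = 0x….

0: ✓ CMP  NZCV=1001
1: · MOVVC
2: · ADDPL
3: · ADDCS
4: ✓ CMP  NZCV=1001
5: ✓ MOVVS  r2←0x46
6: ✓ MOVVS  r5←0x59
7: · MOVVC

VAL = 0x46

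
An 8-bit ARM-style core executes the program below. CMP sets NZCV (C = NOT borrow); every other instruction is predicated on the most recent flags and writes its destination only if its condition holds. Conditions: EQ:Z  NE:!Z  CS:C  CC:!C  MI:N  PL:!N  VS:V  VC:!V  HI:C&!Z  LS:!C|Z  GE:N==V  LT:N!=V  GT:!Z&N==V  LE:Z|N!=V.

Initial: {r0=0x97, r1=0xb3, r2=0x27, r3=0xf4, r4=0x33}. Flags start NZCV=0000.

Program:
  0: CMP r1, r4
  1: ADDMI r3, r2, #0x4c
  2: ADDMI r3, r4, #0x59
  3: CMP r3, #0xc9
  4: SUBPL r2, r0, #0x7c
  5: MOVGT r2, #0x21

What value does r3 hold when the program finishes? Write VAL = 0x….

VAL = 0x8c

[0] flags=1010 → (cmp)
[1] flags=1010 MI?T → r3=0x73
[2] flags=1010 MI?T → r3=0x8c
[3] flags=1000 → (cmp)
[4] flags=1000 PL?F → skip
[5] flags=1000 GT?F → skip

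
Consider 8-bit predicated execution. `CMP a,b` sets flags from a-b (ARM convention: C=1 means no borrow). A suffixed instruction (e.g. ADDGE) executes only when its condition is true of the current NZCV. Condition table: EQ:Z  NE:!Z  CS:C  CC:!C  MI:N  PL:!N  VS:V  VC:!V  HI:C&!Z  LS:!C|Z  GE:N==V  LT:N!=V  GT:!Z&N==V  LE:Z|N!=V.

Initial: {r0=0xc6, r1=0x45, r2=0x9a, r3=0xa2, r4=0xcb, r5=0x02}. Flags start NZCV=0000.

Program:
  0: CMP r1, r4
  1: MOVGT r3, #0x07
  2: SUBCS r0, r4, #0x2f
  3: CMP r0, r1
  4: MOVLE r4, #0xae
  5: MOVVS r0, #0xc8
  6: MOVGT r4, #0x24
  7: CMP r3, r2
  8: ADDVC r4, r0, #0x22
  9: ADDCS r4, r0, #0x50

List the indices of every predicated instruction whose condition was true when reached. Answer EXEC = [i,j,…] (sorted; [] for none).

0: ✓ CMP  NZCV=0000
1: ✓ MOVGT  r3←0x07
2: · SUBCS
3: ✓ CMP  NZCV=1010
4: ✓ MOVLE  r4←0xae
5: · MOVVS
6: · MOVGT
7: ✓ CMP  NZCV=0000
8: ✓ ADDVC  r4←0xe8
9: · ADDCS

EXEC = [1,4,8]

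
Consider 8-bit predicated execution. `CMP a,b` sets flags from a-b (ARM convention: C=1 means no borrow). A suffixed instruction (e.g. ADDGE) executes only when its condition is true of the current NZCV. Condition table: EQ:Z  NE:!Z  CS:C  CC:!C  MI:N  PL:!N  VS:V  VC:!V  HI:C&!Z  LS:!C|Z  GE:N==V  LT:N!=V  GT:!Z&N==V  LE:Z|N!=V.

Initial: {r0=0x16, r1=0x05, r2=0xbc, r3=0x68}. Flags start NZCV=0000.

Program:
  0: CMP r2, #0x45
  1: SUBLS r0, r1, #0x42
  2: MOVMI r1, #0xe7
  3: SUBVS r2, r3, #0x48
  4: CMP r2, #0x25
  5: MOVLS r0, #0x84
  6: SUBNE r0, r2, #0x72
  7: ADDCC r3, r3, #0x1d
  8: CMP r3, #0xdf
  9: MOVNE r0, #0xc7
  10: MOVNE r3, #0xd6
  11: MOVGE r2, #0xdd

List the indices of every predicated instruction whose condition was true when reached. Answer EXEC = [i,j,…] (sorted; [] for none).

EXEC = [3,5,6,7,9,10]

[0] flags=0011 → (cmp)
[1] flags=0011 LS?F → skip
[2] flags=0011 MI?F → skip
[3] flags=0011 VS?T → r2=0x20
[4] flags=1000 → (cmp)
[5] flags=1000 LS?T → r0=0x84
[6] flags=1000 NE?T → r0=0xae
[7] flags=1000 CC?T → r3=0x85
[8] flags=1000 → (cmp)
[9] flags=1000 NE?T → r0=0xc7
[10] flags=1000 NE?T → r3=0xd6
[11] flags=1000 GE?F → skip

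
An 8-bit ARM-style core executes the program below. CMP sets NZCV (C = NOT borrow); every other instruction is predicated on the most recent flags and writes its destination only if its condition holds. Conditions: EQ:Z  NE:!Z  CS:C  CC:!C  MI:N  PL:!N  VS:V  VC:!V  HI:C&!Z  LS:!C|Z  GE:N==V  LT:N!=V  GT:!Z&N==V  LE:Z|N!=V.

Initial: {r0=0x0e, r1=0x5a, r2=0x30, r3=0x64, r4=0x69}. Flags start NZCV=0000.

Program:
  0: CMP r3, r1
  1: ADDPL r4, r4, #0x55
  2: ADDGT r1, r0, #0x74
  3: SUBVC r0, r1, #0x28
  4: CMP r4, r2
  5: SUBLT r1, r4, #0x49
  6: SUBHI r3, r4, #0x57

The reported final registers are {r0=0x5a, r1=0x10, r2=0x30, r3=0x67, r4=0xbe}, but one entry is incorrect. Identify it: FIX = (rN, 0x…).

[0] flags=0010 → (cmp)
[1] flags=0010 PL?T → r4=0xbe
[2] flags=0010 GT?T → r1=0x82
[3] flags=0010 VC?T → r0=0x5a
[4] flags=1010 → (cmp)
[5] flags=1010 LT?T → r1=0x75
[6] flags=1010 HI?T → r3=0x67

FIX = (r1, 0x75)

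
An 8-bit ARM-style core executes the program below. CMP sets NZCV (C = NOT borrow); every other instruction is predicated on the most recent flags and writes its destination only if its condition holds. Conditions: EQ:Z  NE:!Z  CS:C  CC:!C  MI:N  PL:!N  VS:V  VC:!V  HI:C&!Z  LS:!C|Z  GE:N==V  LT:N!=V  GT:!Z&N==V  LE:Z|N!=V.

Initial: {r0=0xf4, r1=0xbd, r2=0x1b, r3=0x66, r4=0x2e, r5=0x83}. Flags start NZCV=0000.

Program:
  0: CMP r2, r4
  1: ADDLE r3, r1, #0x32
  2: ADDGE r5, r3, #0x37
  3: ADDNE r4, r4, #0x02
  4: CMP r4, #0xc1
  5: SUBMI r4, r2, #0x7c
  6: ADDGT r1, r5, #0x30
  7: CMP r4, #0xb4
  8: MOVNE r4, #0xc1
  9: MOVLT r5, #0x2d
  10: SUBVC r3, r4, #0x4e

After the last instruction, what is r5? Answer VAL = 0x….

[0] flags=1000 → (cmp)
[1] flags=1000 LE?T → r3=0xef
[2] flags=1000 GE?F → skip
[3] flags=1000 NE?T → r4=0x30
[4] flags=0000 → (cmp)
[5] flags=0000 MI?F → skip
[6] flags=0000 GT?T → r1=0xb3
[7] flags=0000 → (cmp)
[8] flags=0000 NE?T → r4=0xc1
[9] flags=0000 LT?F → skip
[10] flags=0000 VC?T → r3=0x73

VAL = 0x83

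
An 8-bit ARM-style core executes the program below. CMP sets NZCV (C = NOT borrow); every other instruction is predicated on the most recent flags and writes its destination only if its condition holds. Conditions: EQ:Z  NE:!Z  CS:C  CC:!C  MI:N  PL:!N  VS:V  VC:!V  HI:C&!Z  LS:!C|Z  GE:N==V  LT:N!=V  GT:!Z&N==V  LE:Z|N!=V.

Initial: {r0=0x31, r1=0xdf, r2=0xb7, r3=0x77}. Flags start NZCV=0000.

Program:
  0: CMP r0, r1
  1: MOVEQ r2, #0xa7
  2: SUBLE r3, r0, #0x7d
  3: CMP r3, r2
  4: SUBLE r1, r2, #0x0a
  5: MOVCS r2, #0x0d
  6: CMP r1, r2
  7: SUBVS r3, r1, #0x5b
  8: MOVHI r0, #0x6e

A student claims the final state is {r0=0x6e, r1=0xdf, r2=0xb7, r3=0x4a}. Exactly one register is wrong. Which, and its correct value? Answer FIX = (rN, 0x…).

FIX = (r3, 0x77)

[0] flags=0000 → (cmp)
[1] flags=0000 EQ?F → skip
[2] flags=0000 LE?F → skip
[3] flags=1001 → (cmp)
[4] flags=1001 LE?F → skip
[5] flags=1001 CS?F → skip
[6] flags=0010 → (cmp)
[7] flags=0010 VS?F → skip
[8] flags=0010 HI?T → r0=0x6e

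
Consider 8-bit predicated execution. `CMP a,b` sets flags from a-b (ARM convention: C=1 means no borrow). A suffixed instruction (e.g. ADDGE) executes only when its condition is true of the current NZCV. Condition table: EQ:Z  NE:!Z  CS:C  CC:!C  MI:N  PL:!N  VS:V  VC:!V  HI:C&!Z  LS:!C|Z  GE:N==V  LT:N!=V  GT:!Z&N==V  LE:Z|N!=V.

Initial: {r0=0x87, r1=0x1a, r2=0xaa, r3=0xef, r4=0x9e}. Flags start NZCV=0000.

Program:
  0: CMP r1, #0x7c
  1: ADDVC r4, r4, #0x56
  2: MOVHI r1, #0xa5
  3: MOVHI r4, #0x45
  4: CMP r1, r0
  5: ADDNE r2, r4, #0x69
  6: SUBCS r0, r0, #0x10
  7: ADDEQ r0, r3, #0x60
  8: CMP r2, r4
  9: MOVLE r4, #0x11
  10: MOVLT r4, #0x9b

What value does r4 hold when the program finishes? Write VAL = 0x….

VAL = 0xf4

[0] flags=1000 → (cmp)
[1] flags=1000 VC?T → r4=0xf4
[2] flags=1000 HI?F → skip
[3] flags=1000 HI?F → skip
[4] flags=1001 → (cmp)
[5] flags=1001 NE?T → r2=0x5d
[6] flags=1001 CS?F → skip
[7] flags=1001 EQ?F → skip
[8] flags=0000 → (cmp)
[9] flags=0000 LE?F → skip
[10] flags=0000 LT?F → skip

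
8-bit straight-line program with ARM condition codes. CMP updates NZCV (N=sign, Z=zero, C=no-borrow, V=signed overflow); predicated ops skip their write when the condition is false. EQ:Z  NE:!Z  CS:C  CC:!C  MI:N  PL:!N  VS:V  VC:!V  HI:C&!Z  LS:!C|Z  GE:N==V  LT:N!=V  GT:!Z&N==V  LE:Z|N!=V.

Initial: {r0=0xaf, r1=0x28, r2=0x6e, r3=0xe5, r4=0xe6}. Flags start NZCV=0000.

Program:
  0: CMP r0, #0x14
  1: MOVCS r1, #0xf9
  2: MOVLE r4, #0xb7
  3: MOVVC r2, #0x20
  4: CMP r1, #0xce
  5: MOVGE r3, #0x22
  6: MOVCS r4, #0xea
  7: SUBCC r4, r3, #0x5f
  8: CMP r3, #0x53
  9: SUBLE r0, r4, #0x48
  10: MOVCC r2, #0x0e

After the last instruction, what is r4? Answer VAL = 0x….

[0] flags=1010 → (cmp)
[1] flags=1010 CS?T → r1=0xf9
[2] flags=1010 LE?T → r4=0xb7
[3] flags=1010 VC?T → r2=0x20
[4] flags=0010 → (cmp)
[5] flags=0010 GE?T → r3=0x22
[6] flags=0010 CS?T → r4=0xea
[7] flags=0010 CC?F → skip
[8] flags=1000 → (cmp)
[9] flags=1000 LE?T → r0=0xa2
[10] flags=1000 CC?T → r2=0x0e

VAL = 0xea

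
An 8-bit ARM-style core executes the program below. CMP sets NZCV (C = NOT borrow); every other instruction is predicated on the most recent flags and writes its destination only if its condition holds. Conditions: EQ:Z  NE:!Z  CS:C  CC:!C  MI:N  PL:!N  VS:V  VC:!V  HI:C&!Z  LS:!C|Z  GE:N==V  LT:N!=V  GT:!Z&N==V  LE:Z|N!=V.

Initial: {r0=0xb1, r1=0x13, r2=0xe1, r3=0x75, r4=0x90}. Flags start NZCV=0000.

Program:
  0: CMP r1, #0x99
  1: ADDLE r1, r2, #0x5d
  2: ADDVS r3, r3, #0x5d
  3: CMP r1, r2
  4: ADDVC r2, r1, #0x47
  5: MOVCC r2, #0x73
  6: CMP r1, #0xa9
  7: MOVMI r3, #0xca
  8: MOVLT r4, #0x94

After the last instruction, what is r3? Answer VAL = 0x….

[0] flags=0000 → (cmp)
[1] flags=0000 LE?F → skip
[2] flags=0000 VS?F → skip
[3] flags=0000 → (cmp)
[4] flags=0000 VC?T → r2=0x5a
[5] flags=0000 CC?T → r2=0x73
[6] flags=0000 → (cmp)
[7] flags=0000 MI?F → skip
[8] flags=0000 LT?F → skip

VAL = 0x75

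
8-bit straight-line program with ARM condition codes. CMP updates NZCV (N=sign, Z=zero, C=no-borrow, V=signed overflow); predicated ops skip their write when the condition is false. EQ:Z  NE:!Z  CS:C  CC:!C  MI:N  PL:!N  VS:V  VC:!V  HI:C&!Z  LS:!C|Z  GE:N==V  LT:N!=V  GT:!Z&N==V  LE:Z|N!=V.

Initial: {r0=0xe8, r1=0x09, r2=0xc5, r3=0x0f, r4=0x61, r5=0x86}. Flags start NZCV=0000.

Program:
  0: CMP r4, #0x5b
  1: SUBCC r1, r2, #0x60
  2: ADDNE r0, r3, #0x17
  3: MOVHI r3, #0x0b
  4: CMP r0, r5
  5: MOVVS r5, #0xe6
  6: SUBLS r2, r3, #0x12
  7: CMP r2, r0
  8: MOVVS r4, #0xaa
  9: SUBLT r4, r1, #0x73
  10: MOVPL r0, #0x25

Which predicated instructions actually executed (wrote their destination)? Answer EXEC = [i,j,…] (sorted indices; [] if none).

EXEC = [2,3,5,6,9]

0: ✓ CMP  NZCV=0010
1: · SUBCC
2: ✓ ADDNE  r0←0x26
3: ✓ MOVHI  r3←0x0b
4: ✓ CMP  NZCV=1001
5: ✓ MOVVS  r5←0xe6
6: ✓ SUBLS  r2←0xf9
7: ✓ CMP  NZCV=1010
8: · MOVVS
9: ✓ SUBLT  r4←0x96
10: · MOVPL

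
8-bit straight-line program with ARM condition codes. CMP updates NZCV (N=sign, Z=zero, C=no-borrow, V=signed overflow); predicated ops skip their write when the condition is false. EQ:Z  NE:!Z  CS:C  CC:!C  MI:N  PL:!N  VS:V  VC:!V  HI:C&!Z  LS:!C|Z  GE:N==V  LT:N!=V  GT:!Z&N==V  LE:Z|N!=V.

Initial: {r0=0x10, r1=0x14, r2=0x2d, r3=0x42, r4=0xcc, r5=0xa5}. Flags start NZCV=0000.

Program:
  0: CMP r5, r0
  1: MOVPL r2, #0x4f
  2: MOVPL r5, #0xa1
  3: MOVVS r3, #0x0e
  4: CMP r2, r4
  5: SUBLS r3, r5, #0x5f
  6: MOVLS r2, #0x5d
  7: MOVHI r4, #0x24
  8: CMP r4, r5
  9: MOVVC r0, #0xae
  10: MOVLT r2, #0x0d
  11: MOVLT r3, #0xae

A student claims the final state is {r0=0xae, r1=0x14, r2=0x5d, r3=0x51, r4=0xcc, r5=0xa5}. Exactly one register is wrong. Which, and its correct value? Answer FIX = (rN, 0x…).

FIX = (r3, 0x46)

0: ✓ CMP  NZCV=1010
1: · MOVPL
2: · MOVPL
3: · MOVVS
4: ✓ CMP  NZCV=0000
5: ✓ SUBLS  r3←0x46
6: ✓ MOVLS  r2←0x5d
7: · MOVHI
8: ✓ CMP  NZCV=0010
9: ✓ MOVVC  r0←0xae
10: · MOVLT
11: · MOVLT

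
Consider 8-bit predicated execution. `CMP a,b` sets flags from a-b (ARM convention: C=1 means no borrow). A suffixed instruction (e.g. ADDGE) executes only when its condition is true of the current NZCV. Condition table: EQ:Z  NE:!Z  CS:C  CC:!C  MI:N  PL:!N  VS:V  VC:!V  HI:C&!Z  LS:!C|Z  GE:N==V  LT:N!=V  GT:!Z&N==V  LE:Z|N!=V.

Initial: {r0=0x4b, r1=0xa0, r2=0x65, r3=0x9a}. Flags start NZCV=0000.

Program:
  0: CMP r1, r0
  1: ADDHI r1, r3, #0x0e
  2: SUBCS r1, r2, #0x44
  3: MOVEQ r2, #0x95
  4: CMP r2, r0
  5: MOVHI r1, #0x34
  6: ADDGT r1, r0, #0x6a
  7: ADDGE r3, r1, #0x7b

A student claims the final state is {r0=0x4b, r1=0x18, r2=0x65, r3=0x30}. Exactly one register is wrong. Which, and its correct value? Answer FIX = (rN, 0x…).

[0] flags=0011 → (cmp)
[1] flags=0011 HI?T → r1=0xa8
[2] flags=0011 CS?T → r1=0x21
[3] flags=0011 EQ?F → skip
[4] flags=0010 → (cmp)
[5] flags=0010 HI?T → r1=0x34
[6] flags=0010 GT?T → r1=0xb5
[7] flags=0010 GE?T → r3=0x30

FIX = (r1, 0xb5)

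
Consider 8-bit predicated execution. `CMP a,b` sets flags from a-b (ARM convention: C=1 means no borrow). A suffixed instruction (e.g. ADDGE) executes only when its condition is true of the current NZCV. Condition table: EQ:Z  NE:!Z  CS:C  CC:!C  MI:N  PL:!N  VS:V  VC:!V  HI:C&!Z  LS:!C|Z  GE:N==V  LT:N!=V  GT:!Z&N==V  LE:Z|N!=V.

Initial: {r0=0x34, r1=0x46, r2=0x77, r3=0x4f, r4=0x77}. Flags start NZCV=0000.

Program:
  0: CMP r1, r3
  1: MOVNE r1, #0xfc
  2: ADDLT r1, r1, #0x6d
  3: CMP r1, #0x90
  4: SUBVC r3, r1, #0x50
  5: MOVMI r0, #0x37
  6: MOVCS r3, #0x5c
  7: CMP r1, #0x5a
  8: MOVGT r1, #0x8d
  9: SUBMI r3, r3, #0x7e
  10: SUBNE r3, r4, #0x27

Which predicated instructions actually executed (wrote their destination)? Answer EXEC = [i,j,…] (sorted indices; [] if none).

0: ✓ CMP  NZCV=1000
1: ✓ MOVNE  r1←0xfc
2: ✓ ADDLT  r1←0x69
3: ✓ CMP  NZCV=1001
4: · SUBVC
5: ✓ MOVMI  r0←0x37
6: · MOVCS
7: ✓ CMP  NZCV=0010
8: ✓ MOVGT  r1←0x8d
9: · SUBMI
10: ✓ SUBNE  r3←0x50

EXEC = [1,2,5,8,10]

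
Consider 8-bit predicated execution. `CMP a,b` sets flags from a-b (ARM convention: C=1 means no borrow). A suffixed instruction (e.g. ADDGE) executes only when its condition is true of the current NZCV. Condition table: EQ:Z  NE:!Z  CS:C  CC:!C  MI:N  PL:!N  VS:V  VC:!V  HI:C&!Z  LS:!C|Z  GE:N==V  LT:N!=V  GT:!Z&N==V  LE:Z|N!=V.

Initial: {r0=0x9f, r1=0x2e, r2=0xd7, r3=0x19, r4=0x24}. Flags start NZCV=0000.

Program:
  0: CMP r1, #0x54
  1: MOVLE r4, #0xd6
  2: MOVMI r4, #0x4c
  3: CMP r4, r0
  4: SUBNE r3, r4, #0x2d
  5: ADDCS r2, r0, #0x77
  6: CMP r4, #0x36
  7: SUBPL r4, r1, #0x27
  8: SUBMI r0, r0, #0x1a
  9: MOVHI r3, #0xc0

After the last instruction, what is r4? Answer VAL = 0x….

0: ✓ CMP  NZCV=1000
1: ✓ MOVLE  r4←0xd6
2: ✓ MOVMI  r4←0x4c
3: ✓ CMP  NZCV=1001
4: ✓ SUBNE  r3←0x1f
5: · ADDCS
6: ✓ CMP  NZCV=0010
7: ✓ SUBPL  r4←0x07
8: · SUBMI
9: ✓ MOVHI  r3←0xc0

VAL = 0x07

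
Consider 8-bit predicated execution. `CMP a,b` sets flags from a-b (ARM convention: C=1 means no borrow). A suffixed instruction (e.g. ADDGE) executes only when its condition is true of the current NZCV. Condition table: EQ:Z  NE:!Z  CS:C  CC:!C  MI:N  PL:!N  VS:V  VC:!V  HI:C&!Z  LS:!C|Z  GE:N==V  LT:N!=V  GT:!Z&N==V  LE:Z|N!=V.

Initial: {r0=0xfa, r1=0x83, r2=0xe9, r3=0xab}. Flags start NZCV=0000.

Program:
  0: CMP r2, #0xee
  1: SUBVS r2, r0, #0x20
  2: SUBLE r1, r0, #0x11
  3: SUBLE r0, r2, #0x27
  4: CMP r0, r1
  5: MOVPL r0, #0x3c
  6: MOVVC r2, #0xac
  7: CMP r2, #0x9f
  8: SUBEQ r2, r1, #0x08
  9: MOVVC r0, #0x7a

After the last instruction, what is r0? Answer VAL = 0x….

VAL = 0x7a

[0] flags=1000 → (cmp)
[1] flags=1000 VS?F → skip
[2] flags=1000 LE?T → r1=0xe9
[3] flags=1000 LE?T → r0=0xc2
[4] flags=1000 → (cmp)
[5] flags=1000 PL?F → skip
[6] flags=1000 VC?T → r2=0xac
[7] flags=0010 → (cmp)
[8] flags=0010 EQ?F → skip
[9] flags=0010 VC?T → r0=0x7a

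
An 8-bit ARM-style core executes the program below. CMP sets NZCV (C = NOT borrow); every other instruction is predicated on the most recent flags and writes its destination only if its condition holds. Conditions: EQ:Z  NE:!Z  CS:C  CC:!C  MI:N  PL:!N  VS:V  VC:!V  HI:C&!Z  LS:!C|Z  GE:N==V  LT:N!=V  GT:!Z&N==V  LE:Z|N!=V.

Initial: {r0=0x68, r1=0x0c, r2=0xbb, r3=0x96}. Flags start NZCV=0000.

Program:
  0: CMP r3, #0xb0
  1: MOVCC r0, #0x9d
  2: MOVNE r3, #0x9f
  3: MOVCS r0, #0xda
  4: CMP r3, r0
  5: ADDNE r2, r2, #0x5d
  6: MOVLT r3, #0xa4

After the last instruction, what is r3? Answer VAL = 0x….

[0] flags=1000 → (cmp)
[1] flags=1000 CC?T → r0=0x9d
[2] flags=1000 NE?T → r3=0x9f
[3] flags=1000 CS?F → skip
[4] flags=0010 → (cmp)
[5] flags=0010 NE?T → r2=0x18
[6] flags=0010 LT?F → skip

VAL = 0x9f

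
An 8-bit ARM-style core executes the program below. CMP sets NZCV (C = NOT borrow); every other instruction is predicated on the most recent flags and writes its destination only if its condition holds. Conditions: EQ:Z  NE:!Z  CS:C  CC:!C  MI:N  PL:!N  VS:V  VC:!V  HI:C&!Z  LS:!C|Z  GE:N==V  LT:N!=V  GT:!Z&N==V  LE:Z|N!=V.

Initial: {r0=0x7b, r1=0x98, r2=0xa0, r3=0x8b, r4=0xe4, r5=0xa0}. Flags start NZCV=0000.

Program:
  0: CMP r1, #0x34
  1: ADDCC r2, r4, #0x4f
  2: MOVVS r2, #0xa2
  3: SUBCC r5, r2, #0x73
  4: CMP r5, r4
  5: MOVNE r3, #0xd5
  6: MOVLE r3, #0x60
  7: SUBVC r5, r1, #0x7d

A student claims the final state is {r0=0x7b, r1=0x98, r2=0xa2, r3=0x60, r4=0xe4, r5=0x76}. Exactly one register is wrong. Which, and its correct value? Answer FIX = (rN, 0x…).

[0] flags=0011 → (cmp)
[1] flags=0011 CC?F → skip
[2] flags=0011 VS?T → r2=0xa2
[3] flags=0011 CC?F → skip
[4] flags=1000 → (cmp)
[5] flags=1000 NE?T → r3=0xd5
[6] flags=1000 LE?T → r3=0x60
[7] flags=1000 VC?T → r5=0x1b

FIX = (r5, 0x1b)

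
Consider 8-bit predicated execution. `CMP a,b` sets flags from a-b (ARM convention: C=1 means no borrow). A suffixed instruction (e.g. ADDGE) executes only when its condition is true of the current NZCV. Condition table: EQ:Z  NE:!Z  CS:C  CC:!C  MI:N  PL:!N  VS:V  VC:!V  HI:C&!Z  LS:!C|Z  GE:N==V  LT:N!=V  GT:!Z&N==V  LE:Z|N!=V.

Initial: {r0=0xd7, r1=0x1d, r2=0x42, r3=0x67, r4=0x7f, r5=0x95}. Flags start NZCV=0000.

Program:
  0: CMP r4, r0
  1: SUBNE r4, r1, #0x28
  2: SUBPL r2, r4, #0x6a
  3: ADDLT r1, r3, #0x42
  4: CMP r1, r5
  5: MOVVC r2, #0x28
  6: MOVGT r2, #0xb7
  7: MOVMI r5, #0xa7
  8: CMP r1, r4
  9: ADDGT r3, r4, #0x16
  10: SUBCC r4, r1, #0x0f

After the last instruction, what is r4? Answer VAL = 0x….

VAL = 0x0e

[0] flags=1001 → (cmp)
[1] flags=1001 NE?T → r4=0xf5
[2] flags=1001 PL?F → skip
[3] flags=1001 LT?F → skip
[4] flags=1001 → (cmp)
[5] flags=1001 VC?F → skip
[6] flags=1001 GT?T → r2=0xb7
[7] flags=1001 MI?T → r5=0xa7
[8] flags=0000 → (cmp)
[9] flags=0000 GT?T → r3=0x0b
[10] flags=0000 CC?T → r4=0x0e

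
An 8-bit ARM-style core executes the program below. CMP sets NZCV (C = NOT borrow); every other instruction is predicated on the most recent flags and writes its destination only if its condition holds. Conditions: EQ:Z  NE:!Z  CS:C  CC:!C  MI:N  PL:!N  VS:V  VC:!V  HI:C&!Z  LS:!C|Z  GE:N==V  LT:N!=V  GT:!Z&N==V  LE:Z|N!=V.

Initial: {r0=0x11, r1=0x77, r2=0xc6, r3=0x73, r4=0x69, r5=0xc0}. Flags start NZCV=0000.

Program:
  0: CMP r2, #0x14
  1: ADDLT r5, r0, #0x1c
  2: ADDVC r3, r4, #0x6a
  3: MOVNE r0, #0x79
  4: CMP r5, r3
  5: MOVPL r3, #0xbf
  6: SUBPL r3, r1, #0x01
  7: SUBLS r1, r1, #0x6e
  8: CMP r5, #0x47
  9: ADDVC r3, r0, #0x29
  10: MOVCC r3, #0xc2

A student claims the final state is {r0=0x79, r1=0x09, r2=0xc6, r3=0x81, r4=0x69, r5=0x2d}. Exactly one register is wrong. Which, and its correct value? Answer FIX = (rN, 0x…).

FIX = (r3, 0xc2)

[0] flags=1010 → (cmp)
[1] flags=1010 LT?T → r5=0x2d
[2] flags=1010 VC?T → r3=0xd3
[3] flags=1010 NE?T → r0=0x79
[4] flags=0000 → (cmp)
[5] flags=0000 PL?T → r3=0xbf
[6] flags=0000 PL?T → r3=0x76
[7] flags=0000 LS?T → r1=0x09
[8] flags=1000 → (cmp)
[9] flags=1000 VC?T → r3=0xa2
[10] flags=1000 CC?T → r3=0xc2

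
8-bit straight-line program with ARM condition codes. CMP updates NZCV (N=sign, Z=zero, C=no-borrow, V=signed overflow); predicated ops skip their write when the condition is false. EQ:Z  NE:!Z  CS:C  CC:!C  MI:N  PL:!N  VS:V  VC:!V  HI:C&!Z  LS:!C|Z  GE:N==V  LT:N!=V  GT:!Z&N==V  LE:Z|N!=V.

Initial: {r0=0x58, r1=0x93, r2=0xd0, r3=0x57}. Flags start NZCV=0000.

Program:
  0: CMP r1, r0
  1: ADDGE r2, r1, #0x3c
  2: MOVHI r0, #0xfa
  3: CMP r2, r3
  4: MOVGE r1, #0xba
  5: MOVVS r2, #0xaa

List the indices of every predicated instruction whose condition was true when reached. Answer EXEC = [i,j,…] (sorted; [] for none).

[0] flags=0011 → (cmp)
[1] flags=0011 GE?F → skip
[2] flags=0011 HI?T → r0=0xfa
[3] flags=0011 → (cmp)
[4] flags=0011 GE?F → skip
[5] flags=0011 VS?T → r2=0xaa

EXEC = [2,5]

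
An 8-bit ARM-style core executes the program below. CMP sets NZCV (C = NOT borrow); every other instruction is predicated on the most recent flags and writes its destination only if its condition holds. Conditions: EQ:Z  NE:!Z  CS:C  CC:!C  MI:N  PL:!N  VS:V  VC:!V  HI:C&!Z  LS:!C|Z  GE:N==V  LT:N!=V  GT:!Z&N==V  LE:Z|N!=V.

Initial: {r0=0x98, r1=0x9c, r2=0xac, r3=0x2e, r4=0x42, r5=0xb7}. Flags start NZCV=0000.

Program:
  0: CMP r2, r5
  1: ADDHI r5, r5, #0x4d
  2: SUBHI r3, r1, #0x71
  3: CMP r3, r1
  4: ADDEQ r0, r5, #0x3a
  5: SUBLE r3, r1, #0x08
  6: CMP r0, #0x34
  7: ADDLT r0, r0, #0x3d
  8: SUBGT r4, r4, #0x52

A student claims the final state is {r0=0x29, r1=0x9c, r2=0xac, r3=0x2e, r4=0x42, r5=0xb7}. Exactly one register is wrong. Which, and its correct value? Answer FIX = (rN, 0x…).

FIX = (r0, 0xd5)

0: ✓ CMP  NZCV=1000
1: · ADDHI
2: · SUBHI
3: ✓ CMP  NZCV=1001
4: · ADDEQ
5: · SUBLE
6: ✓ CMP  NZCV=0011
7: ✓ ADDLT  r0←0xd5
8: · SUBGT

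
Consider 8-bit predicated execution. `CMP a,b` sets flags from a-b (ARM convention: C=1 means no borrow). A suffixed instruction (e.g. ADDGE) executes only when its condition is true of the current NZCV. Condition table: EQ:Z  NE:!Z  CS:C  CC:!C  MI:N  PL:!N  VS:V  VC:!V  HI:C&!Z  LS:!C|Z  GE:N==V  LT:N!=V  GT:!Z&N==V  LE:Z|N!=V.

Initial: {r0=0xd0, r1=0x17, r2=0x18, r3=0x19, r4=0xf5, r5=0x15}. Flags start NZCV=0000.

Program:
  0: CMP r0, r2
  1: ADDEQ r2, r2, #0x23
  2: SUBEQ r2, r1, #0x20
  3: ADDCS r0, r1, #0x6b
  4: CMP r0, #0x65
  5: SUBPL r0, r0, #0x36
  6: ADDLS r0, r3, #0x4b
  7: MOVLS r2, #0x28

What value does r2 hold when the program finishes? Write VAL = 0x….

0: ✓ CMP  NZCV=1010
1: · ADDEQ
2: · SUBEQ
3: ✓ ADDCS  r0←0x82
4: ✓ CMP  NZCV=0011
5: ✓ SUBPL  r0←0x4c
6: · ADDLS
7: · MOVLS

VAL = 0x18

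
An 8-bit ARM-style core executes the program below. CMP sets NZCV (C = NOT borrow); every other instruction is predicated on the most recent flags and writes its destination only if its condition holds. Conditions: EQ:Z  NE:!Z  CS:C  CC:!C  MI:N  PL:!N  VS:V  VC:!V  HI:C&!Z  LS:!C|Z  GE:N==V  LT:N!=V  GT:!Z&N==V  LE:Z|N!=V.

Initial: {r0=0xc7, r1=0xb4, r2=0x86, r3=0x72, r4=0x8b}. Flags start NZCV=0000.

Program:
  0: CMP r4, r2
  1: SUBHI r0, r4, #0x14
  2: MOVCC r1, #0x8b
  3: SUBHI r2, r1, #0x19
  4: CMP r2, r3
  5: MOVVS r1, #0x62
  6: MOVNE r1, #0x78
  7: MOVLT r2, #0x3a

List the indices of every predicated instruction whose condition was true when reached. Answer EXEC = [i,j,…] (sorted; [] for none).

EXEC = [1,3,5,6,7]

[0] flags=0010 → (cmp)
[1] flags=0010 HI?T → r0=0x77
[2] flags=0010 CC?F → skip
[3] flags=0010 HI?T → r2=0x9b
[4] flags=0011 → (cmp)
[5] flags=0011 VS?T → r1=0x62
[6] flags=0011 NE?T → r1=0x78
[7] flags=0011 LT?T → r2=0x3a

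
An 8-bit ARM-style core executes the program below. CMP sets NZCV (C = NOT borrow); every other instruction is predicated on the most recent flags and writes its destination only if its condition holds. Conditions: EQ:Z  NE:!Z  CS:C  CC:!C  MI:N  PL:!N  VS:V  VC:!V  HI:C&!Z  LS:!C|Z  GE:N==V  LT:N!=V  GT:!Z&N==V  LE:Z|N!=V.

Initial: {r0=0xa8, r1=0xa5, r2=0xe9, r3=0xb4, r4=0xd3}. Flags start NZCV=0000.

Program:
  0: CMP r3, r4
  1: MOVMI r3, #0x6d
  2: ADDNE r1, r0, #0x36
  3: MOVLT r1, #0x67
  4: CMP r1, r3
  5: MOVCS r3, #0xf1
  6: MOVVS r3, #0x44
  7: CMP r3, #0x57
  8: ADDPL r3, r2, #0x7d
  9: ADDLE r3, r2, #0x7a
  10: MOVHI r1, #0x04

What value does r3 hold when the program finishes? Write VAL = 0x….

[0] flags=1000 → (cmp)
[1] flags=1000 MI?T → r3=0x6d
[2] flags=1000 NE?T → r1=0xde
[3] flags=1000 LT?T → r1=0x67
[4] flags=1000 → (cmp)
[5] flags=1000 CS?F → skip
[6] flags=1000 VS?F → skip
[7] flags=0010 → (cmp)
[8] flags=0010 PL?T → r3=0x66
[9] flags=0010 LE?F → skip
[10] flags=0010 HI?T → r1=0x04

VAL = 0x66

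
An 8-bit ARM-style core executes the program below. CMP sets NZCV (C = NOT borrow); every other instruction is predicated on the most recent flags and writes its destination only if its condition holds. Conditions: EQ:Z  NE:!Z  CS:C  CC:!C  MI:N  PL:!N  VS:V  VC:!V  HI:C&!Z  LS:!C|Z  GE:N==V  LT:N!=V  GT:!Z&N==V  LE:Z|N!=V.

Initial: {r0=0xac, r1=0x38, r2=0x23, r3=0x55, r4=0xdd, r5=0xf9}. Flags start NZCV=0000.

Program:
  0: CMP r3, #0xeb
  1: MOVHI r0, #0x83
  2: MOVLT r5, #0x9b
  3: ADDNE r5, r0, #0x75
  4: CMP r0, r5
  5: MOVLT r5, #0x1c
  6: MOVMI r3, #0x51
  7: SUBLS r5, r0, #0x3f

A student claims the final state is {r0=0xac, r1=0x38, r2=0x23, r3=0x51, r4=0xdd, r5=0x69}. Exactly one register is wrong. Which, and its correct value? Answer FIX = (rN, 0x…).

[0] flags=0000 → (cmp)
[1] flags=0000 HI?F → skip
[2] flags=0000 LT?F → skip
[3] flags=0000 NE?T → r5=0x21
[4] flags=1010 → (cmp)
[5] flags=1010 LT?T → r5=0x1c
[6] flags=1010 MI?T → r3=0x51
[7] flags=1010 LS?F → skip

FIX = (r5, 0x1c)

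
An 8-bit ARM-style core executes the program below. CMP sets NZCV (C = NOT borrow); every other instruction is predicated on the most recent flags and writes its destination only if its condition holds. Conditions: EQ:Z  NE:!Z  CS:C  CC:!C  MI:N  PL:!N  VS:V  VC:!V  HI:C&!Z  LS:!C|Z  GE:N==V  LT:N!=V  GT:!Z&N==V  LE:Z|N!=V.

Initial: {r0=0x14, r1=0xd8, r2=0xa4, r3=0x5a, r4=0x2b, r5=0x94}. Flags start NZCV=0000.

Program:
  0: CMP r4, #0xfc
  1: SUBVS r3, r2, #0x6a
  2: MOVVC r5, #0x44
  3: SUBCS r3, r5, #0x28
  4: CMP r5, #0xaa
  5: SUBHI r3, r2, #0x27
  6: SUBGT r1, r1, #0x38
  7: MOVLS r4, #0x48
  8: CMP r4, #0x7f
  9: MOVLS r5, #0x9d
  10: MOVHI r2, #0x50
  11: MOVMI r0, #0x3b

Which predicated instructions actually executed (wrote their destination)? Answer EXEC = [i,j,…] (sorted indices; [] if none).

EXEC = [2,6,7,9,11]

0: ✓ CMP  NZCV=0000
1: · SUBVS
2: ✓ MOVVC  r5←0x44
3: · SUBCS
4: ✓ CMP  NZCV=1001
5: · SUBHI
6: ✓ SUBGT  r1←0xa0
7: ✓ MOVLS  r4←0x48
8: ✓ CMP  NZCV=1000
9: ✓ MOVLS  r5←0x9d
10: · MOVHI
11: ✓ MOVMI  r0←0x3b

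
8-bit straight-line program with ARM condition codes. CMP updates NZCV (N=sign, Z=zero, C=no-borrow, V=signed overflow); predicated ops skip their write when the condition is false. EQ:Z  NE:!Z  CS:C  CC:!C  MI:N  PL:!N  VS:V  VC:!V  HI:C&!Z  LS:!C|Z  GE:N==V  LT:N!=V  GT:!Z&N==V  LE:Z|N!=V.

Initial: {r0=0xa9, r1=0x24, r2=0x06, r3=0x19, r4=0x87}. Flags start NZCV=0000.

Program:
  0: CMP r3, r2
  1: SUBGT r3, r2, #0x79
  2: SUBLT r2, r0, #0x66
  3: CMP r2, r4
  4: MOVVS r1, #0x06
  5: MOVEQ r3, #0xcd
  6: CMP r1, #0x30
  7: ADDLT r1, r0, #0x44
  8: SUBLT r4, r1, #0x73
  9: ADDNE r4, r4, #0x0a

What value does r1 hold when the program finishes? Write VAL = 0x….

0: ✓ CMP  NZCV=0010
1: ✓ SUBGT  r3←0x8d
2: · SUBLT
3: ✓ CMP  NZCV=0000
4: · MOVVS
5: · MOVEQ
6: ✓ CMP  NZCV=1000
7: ✓ ADDLT  r1←0xed
8: ✓ SUBLT  r4←0x7a
9: ✓ ADDNE  r4←0x84

VAL = 0xed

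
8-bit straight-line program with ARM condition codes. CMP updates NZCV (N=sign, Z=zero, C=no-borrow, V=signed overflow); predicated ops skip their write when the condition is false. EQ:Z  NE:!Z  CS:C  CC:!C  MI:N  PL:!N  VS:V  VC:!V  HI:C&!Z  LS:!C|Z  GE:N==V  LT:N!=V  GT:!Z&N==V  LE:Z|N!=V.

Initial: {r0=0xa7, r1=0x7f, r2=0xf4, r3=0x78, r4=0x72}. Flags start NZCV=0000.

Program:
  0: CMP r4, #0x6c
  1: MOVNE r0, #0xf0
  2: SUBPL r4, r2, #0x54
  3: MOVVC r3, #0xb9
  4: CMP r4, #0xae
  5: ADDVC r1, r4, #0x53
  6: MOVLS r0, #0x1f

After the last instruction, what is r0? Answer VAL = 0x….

0: ✓ CMP  NZCV=0010
1: ✓ MOVNE  r0←0xf0
2: ✓ SUBPL  r4←0xa0
3: ✓ MOVVC  r3←0xb9
4: ✓ CMP  NZCV=1000
5: ✓ ADDVC  r1←0xf3
6: ✓ MOVLS  r0←0x1f

VAL = 0x1f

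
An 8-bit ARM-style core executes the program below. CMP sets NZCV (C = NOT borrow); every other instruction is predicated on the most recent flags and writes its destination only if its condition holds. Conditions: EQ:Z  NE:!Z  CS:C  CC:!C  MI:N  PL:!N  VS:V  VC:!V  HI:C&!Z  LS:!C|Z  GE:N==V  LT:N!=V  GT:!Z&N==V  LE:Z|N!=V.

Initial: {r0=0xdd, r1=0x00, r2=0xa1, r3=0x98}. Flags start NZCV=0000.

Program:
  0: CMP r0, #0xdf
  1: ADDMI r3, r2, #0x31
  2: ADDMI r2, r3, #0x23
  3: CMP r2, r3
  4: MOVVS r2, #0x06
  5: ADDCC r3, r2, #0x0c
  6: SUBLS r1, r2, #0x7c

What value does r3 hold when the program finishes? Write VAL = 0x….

0: ✓ CMP  NZCV=1000
1: ✓ ADDMI  r3←0xd2
2: ✓ ADDMI  r2←0xf5
3: ✓ CMP  NZCV=0010
4: · MOVVS
5: · ADDCC
6: · SUBLS

VAL = 0xd2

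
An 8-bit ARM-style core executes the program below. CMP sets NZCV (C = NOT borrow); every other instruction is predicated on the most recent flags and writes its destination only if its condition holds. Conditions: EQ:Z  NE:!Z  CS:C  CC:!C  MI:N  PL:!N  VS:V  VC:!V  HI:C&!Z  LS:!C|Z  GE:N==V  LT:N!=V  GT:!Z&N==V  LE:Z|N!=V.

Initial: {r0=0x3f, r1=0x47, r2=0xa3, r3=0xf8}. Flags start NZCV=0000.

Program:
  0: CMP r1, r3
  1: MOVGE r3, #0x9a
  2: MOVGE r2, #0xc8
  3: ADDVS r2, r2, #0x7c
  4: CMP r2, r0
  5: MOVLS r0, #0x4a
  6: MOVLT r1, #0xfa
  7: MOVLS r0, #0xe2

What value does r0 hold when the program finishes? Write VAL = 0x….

VAL = 0x3f

0: ✓ CMP  NZCV=0000
1: ✓ MOVGE  r3←0x9a
2: ✓ MOVGE  r2←0xc8
3: · ADDVS
4: ✓ CMP  NZCV=1010
5: · MOVLS
6: ✓ MOVLT  r1←0xfa
7: · MOVLS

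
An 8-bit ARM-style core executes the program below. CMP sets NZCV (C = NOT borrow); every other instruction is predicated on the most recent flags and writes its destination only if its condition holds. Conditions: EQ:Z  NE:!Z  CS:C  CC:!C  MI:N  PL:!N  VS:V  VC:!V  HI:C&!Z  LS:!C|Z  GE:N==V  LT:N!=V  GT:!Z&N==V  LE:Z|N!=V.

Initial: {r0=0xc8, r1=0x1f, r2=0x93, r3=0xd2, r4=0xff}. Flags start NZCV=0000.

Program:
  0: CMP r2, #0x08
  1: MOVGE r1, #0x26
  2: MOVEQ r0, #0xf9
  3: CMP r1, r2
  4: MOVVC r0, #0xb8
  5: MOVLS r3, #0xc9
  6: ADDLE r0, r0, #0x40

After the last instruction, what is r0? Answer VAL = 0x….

VAL = 0xc8

0: ✓ CMP  NZCV=1010
1: · MOVGE
2: · MOVEQ
3: ✓ CMP  NZCV=1001
4: · MOVVC
5: ✓ MOVLS  r3←0xc9
6: · ADDLE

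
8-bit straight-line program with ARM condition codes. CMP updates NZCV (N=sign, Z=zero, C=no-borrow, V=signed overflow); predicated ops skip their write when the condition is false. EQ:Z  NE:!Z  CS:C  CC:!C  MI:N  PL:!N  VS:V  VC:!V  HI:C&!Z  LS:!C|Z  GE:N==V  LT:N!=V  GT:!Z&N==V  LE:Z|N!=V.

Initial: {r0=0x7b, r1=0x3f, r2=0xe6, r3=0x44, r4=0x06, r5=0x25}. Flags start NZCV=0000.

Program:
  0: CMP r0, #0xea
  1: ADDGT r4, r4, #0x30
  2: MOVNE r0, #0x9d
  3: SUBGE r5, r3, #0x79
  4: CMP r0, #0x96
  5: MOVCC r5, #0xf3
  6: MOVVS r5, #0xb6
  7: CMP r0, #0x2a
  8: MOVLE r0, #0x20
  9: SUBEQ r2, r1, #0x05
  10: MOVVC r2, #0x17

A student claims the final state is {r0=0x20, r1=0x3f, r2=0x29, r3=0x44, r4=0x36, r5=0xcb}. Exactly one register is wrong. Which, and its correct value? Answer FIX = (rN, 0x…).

FIX = (r2, 0xe6)

[0] flags=1001 → (cmp)
[1] flags=1001 GT?T → r4=0x36
[2] flags=1001 NE?T → r0=0x9d
[3] flags=1001 GE?T → r5=0xcb
[4] flags=0010 → (cmp)
[5] flags=0010 CC?F → skip
[6] flags=0010 VS?F → skip
[7] flags=0011 → (cmp)
[8] flags=0011 LE?T → r0=0x20
[9] flags=0011 EQ?F → skip
[10] flags=0011 VC?F → skip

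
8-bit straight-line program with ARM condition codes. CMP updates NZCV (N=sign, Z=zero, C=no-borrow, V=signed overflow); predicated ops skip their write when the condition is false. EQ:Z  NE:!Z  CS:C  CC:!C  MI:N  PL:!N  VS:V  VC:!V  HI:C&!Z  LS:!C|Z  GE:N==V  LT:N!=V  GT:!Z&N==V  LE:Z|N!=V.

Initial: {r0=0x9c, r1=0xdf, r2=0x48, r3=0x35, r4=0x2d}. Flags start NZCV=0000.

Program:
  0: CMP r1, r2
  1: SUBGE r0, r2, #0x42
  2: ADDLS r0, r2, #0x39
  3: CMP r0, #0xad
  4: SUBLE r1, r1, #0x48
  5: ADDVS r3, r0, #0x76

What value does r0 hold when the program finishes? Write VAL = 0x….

VAL = 0x9c

0: ✓ CMP  NZCV=1010
1: · SUBGE
2: · ADDLS
3: ✓ CMP  NZCV=1000
4: ✓ SUBLE  r1←0x97
5: · ADDVS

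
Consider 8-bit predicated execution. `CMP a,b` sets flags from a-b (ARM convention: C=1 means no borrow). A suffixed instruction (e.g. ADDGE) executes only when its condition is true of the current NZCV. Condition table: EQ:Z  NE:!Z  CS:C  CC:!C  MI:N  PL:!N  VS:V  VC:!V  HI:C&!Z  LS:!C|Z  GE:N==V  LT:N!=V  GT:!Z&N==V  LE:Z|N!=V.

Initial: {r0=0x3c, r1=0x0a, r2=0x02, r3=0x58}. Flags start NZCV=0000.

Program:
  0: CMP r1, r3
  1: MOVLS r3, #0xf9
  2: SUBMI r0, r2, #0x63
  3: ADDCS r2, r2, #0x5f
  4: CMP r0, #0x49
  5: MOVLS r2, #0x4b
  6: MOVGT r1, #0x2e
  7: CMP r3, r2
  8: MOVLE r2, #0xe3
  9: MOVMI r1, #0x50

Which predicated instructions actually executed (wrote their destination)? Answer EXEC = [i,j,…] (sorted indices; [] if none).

EXEC = [1,2,8,9]

0: ✓ CMP  NZCV=1000
1: ✓ MOVLS  r3←0xf9
2: ✓ SUBMI  r0←0x9f
3: · ADDCS
4: ✓ CMP  NZCV=0011
5: · MOVLS
6: · MOVGT
7: ✓ CMP  NZCV=1010
8: ✓ MOVLE  r2←0xe3
9: ✓ MOVMI  r1←0x50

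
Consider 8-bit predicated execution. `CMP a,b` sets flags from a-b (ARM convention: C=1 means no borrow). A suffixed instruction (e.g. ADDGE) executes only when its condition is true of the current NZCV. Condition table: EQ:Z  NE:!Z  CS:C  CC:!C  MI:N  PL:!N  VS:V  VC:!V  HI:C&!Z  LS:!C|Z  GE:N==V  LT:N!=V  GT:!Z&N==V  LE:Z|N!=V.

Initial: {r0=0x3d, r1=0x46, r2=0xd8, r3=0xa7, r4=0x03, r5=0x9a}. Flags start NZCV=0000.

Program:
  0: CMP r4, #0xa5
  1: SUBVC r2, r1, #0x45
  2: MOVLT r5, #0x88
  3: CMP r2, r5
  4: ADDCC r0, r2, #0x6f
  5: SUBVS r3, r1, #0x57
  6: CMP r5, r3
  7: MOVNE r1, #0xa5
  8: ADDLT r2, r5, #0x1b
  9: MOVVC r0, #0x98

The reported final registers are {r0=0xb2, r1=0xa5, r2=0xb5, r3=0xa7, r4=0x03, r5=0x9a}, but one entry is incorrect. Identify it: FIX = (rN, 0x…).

FIX = (r0, 0x98)

[0] flags=0000 → (cmp)
[1] flags=0000 VC?T → r2=0x01
[2] flags=0000 LT?F → skip
[3] flags=0000 → (cmp)
[4] flags=0000 CC?T → r0=0x70
[5] flags=0000 VS?F → skip
[6] flags=1000 → (cmp)
[7] flags=1000 NE?T → r1=0xa5
[8] flags=1000 LT?T → r2=0xb5
[9] flags=1000 VC?T → r0=0x98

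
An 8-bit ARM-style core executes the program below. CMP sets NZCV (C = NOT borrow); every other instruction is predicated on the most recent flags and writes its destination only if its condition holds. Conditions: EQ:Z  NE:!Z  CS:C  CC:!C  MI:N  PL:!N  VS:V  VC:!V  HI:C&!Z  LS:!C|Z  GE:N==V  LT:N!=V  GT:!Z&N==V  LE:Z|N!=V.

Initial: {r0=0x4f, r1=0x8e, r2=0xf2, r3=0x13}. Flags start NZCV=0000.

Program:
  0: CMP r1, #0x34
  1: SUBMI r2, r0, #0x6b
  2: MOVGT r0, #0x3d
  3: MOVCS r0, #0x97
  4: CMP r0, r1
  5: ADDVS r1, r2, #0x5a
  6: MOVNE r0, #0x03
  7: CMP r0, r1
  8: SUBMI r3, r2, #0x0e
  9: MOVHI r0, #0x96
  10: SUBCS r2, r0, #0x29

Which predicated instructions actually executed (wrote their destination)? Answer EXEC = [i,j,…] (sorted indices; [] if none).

0: ✓ CMP  NZCV=0011
1: · SUBMI
2: · MOVGT
3: ✓ MOVCS  r0←0x97
4: ✓ CMP  NZCV=0010
5: · ADDVS
6: ✓ MOVNE  r0←0x03
7: ✓ CMP  NZCV=0000
8: · SUBMI
9: · MOVHI
10: · SUBCS

EXEC = [3,6]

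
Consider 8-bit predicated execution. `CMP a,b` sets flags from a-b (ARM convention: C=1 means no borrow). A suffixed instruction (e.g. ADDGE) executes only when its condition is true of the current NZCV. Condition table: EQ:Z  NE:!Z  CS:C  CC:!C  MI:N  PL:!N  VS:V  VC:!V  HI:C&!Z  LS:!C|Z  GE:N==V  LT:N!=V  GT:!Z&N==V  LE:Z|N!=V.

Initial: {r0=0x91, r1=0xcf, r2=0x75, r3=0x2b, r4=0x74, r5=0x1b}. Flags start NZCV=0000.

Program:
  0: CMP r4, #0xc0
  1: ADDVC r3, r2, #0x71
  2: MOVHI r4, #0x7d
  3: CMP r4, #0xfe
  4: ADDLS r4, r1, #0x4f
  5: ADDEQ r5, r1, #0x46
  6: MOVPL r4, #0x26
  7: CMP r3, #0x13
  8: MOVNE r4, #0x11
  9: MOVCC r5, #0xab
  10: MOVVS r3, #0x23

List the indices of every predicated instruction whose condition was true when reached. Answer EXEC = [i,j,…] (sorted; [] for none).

EXEC = [4,6,8]

[0] flags=1001 → (cmp)
[1] flags=1001 VC?F → skip
[2] flags=1001 HI?F → skip
[3] flags=0000 → (cmp)
[4] flags=0000 LS?T → r4=0x1e
[5] flags=0000 EQ?F → skip
[6] flags=0000 PL?T → r4=0x26
[7] flags=0010 → (cmp)
[8] flags=0010 NE?T → r4=0x11
[9] flags=0010 CC?F → skip
[10] flags=0010 VS?F → skip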